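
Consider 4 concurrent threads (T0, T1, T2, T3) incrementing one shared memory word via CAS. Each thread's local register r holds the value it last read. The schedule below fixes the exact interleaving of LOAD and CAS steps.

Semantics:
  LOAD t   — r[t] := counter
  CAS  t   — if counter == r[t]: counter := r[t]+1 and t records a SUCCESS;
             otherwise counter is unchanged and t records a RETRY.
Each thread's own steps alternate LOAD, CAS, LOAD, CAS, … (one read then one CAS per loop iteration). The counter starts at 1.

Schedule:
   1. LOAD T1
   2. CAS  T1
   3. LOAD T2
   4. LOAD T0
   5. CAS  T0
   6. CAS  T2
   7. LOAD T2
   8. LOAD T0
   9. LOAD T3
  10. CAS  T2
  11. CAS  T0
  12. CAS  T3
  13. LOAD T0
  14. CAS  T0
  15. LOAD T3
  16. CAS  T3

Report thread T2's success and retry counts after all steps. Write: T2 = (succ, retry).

[1] T1.load  rd  (counter 1, T1.r 1)
[2] T1.cas  hit  (counter 2, T1.r 1)
[3] T2.load  rd  (counter 2, T2.r 2)
[4] T0.load  rd  (counter 2, T0.r 2)
[5] T0.cas  hit  (counter 3, T0.r 2)
[6] T2.cas  miss  (counter 3, T2.r 2)
[7] T2.load  rd  (counter 3, T2.r 3)
[8] T0.load  rd  (counter 3, T0.r 3)
[9] T3.load  rd  (counter 3, T3.r 3)
[10] T2.cas  hit  (counter 4, T2.r 3)
[11] T0.cas  miss  (counter 4, T0.r 3)
[12] T3.cas  miss  (counter 4, T3.r 3)
[13] T0.load  rd  (counter 4, T0.r 4)
[14] T0.cas  hit  (counter 5, T0.r 4)
[15] T3.load  rd  (counter 5, T3.r 5)
[16] T3.cas  hit  (counter 6, T3.r 5)

T2 = (1, 1)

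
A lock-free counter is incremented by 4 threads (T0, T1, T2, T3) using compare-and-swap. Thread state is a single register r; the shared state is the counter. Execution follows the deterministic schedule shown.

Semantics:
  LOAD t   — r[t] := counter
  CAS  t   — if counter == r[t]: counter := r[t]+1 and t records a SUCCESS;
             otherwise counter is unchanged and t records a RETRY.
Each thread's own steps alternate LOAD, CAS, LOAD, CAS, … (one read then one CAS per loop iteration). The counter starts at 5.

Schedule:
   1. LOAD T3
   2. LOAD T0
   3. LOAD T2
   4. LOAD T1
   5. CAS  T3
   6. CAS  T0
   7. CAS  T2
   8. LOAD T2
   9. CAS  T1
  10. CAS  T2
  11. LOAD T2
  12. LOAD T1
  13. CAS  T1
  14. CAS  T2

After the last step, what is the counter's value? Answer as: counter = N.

counter = 8

#1 T3 reads 5
#2 T0 reads 5
#3 T2 reads 5
#4 T1 reads 5
#5 T3 CAS(5→6) writes; counter now 6
#6 T0 CAS(5→6) fails; counter now 6
#7 T2 CAS(5→6) fails; counter now 6
#8 T2 reads 6
#9 T1 CAS(5→6) fails; counter now 6
#10 T2 CAS(6→7) writes; counter now 7
#11 T2 reads 7
#12 T1 reads 7
#13 T1 CAS(7→8) writes; counter now 8
#14 T2 CAS(7→8) fails; counter now 8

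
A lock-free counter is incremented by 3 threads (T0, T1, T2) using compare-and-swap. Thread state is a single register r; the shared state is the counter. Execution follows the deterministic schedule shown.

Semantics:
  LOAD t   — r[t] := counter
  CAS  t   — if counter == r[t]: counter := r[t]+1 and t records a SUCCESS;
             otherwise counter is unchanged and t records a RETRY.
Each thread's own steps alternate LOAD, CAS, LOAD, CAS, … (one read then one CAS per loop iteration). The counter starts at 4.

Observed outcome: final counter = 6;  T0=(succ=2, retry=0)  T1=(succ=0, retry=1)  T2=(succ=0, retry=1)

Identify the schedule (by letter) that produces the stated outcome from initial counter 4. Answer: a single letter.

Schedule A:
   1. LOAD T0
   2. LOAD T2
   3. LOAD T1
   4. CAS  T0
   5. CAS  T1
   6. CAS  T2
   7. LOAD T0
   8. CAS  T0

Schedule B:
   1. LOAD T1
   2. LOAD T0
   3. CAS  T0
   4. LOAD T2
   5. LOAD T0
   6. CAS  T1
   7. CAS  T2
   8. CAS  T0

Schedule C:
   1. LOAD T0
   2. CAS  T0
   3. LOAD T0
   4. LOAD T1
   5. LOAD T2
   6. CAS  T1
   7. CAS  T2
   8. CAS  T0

Run A:
   1) LOAD T0:  M=4  r_T0=4
   2) LOAD T2:  M=4  r_T2=4
   3) LOAD T1:  M=4  r_T1=4
   4) CAS  T0:  M=5  r_T0=4 ✓
   5) CAS  T1:  M=5  r_T1=4 ✗
   6) CAS  T2:  M=5  r_T2=4 ✗
   7) LOAD T0:  M=5  r_T0=5
   8) CAS  T0:  M=6  r_T0=5 ✓

A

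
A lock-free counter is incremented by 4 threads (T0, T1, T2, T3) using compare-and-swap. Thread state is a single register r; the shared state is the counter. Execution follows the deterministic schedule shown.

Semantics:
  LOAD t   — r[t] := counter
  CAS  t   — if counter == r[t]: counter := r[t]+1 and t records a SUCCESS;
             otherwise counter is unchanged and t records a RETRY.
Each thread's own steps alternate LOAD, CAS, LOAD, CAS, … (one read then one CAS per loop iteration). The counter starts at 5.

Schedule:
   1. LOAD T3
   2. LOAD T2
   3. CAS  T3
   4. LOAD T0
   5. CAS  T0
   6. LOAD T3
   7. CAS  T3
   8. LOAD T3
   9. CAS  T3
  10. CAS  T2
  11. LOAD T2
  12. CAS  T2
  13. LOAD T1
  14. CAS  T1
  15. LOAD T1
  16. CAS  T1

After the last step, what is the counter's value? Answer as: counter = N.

1. LOAD T3 → mem=5 r[T3]=5 [LOAD]
2. LOAD T2 → mem=5 r[T2]=5 [LOAD]
3. CAS T3 → mem=6 r[T3]=5 [OK]
4. LOAD T0 → mem=6 r[T0]=6 [LOAD]
5. CAS T0 → mem=7 r[T0]=6 [OK]
6. LOAD T3 → mem=7 r[T3]=7 [LOAD]
7. CAS T3 → mem=8 r[T3]=7 [OK]
8. LOAD T3 → mem=8 r[T3]=8 [LOAD]
9. CAS T3 → mem=9 r[T3]=8 [OK]
10. CAS T2 → mem=9 r[T2]=5 [RETRY]
11. LOAD T2 → mem=9 r[T2]=9 [LOAD]
12. CAS T2 → mem=10 r[T2]=9 [OK]
13. LOAD T1 → mem=10 r[T1]=10 [LOAD]
14. CAS T1 → mem=11 r[T1]=10 [OK]
15. LOAD T1 → mem=11 r[T1]=11 [LOAD]
16. CAS T1 → mem=12 r[T1]=11 [OK]

counter = 12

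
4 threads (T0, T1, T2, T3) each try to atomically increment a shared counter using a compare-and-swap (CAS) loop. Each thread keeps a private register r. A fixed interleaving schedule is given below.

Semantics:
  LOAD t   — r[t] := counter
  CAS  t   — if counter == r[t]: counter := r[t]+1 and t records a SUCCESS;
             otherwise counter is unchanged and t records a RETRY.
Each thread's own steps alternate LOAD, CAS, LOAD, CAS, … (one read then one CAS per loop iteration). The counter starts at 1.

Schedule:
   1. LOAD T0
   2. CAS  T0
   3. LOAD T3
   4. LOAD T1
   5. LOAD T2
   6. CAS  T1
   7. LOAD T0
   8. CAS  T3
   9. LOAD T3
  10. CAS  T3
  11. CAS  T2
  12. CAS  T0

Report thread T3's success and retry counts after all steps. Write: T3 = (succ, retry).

T0 LOAD — after: cnt=1, r=1 — load
T0 CAS — after: cnt=2, r=1 — ok
T3 LOAD — after: cnt=2, r=2 — load
T1 LOAD — after: cnt=2, r=2 — load
T2 LOAD — after: cnt=2, r=2 — load
T1 CAS — after: cnt=3, r=2 — ok
T0 LOAD — after: cnt=3, r=3 — load
T3 CAS — after: cnt=3, r=2 — retry
T3 LOAD — after: cnt=3, r=3 — load
T3 CAS — after: cnt=4, r=3 — ok
T2 CAS — after: cnt=4, r=2 — retry
T0 CAS — after: cnt=4, r=3 — retry

T3 = (1, 1)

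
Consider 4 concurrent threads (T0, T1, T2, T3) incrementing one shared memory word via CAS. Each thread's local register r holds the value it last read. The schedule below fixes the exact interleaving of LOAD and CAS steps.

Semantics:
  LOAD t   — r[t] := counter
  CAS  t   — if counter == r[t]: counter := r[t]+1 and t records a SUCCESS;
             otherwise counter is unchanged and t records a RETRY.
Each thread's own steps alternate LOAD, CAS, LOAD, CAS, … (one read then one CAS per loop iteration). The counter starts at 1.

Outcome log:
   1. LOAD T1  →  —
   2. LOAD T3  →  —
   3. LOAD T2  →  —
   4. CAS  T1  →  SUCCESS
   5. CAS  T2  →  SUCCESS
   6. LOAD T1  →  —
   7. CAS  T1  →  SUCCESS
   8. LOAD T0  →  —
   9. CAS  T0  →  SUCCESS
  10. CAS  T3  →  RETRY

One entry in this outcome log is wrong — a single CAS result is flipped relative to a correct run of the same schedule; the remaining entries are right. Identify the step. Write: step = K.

Reference trace:
   1) LOAD T1:  M=1  r_T1=1
   2) LOAD T3:  M=1  r_T3=1
   3) LOAD T2:  M=1  r_T2=1
   4) CAS  T1:  M=2  r_T1=1 ✓
   5) CAS  T2:  M=2  r_T2=1 ✗
   6) LOAD T1:  M=2  r_T1=2
   7) CAS  T1:  M=3  r_T1=2 ✓
   8) LOAD T0:  M=3  r_T0=3
   9) CAS  T0:  M=4  r_T0=3 ✓
  10) CAS  T3:  M=4  r_T3=1 ✗
Log disagrees first at step 5.

step = 5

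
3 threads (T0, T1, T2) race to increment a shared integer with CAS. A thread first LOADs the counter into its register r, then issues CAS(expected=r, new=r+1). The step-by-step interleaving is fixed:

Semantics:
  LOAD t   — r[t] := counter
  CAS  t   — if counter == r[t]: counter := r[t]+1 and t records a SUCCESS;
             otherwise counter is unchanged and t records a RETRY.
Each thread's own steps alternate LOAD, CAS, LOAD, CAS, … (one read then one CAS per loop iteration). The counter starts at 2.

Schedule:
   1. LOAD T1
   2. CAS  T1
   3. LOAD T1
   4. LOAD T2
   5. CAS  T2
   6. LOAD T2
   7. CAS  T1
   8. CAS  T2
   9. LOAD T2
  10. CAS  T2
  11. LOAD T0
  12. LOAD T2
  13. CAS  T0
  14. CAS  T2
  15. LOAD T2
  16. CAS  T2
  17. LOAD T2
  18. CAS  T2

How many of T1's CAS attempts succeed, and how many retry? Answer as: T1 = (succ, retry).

[1] T1.load  rd  (counter 2, T1.r 2)
[2] T1.cas  hit  (counter 3, T1.r 2)
[3] T1.load  rd  (counter 3, T1.r 3)
[4] T2.load  rd  (counter 3, T2.r 3)
[5] T2.cas  hit  (counter 4, T2.r 3)
[6] T2.load  rd  (counter 4, T2.r 4)
[7] T1.cas  miss  (counter 4, T1.r 3)
[8] T2.cas  hit  (counter 5, T2.r 4)
[9] T2.load  rd  (counter 5, T2.r 5)
[10] T2.cas  hit  (counter 6, T2.r 5)
[11] T0.load  rd  (counter 6, T0.r 6)
[12] T2.load  rd  (counter 6, T2.r 6)
[13] T0.cas  hit  (counter 7, T0.r 6)
[14] T2.cas  miss  (counter 7, T2.r 6)
[15] T2.load  rd  (counter 7, T2.r 7)
[16] T2.cas  hit  (counter 8, T2.r 7)
[17] T2.load  rd  (counter 8, T2.r 8)
[18] T2.cas  hit  (counter 9, T2.r 8)

T1 = (1, 1)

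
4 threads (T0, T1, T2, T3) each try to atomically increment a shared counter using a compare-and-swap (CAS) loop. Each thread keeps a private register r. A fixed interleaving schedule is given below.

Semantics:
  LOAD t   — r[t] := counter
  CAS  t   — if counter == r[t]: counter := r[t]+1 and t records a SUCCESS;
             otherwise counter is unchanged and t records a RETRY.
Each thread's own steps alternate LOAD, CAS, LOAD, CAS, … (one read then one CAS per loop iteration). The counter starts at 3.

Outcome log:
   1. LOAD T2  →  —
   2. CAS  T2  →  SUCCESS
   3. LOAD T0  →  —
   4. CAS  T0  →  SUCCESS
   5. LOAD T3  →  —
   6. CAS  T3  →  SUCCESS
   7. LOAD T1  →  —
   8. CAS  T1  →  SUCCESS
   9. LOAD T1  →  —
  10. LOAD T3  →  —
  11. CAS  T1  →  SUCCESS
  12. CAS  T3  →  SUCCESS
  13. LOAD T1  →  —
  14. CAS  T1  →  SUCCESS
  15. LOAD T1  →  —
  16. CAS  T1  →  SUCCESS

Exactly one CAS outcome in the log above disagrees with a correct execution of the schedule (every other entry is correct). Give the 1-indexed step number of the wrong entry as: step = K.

Correct run:
#1 T2 reads 3
#2 T2 CAS(3→4) writes; counter now 4
#3 T0 reads 4
#4 T0 CAS(4→5) writes; counter now 5
#5 T3 reads 5
#6 T3 CAS(5→6) writes; counter now 6
#7 T1 reads 6
#8 T1 CAS(6→7) writes; counter now 7
#9 T1 reads 7
#10 T3 reads 7
#11 T1 CAS(7→8) writes; counter now 8
#12 T3 CAS(7→8) fails; counter now 8
#13 T1 reads 8
#14 T1 CAS(8→9) writes; counter now 9
#15 T1 reads 9
#16 T1 CAS(9→10) writes; counter now 10
Mismatch at 12.

step = 12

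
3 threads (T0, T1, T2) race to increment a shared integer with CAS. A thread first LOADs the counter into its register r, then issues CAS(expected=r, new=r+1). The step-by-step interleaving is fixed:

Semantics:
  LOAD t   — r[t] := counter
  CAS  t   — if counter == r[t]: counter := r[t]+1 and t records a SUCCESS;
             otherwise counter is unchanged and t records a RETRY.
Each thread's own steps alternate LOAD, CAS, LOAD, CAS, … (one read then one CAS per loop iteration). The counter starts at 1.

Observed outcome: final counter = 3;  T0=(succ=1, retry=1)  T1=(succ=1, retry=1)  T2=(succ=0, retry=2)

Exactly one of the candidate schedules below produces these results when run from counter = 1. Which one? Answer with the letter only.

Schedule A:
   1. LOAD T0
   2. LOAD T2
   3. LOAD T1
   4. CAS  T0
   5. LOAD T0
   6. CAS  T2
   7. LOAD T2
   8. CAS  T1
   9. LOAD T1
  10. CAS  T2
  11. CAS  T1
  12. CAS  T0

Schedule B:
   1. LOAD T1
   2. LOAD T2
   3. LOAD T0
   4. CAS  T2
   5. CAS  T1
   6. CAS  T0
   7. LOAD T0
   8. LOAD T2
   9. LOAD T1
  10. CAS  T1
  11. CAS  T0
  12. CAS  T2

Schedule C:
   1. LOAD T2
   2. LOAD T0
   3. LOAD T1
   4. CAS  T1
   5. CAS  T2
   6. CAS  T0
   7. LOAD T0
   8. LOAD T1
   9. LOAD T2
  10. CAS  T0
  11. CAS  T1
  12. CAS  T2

Run C:
#1 T2 reads 1
#2 T0 reads 1
#3 T1 reads 1
#4 T1 CAS(1→2) writes; counter now 2
#5 T2 CAS(1→2) fails; counter now 2
#6 T0 CAS(1→2) fails; counter now 2
#7 T0 reads 2
#8 T1 reads 2
#9 T2 reads 2
#10 T0 CAS(2→3) writes; counter now 3
#11 T1 CAS(2→3) fails; counter now 3
#12 T2 CAS(2→3) fails; counter now 3

C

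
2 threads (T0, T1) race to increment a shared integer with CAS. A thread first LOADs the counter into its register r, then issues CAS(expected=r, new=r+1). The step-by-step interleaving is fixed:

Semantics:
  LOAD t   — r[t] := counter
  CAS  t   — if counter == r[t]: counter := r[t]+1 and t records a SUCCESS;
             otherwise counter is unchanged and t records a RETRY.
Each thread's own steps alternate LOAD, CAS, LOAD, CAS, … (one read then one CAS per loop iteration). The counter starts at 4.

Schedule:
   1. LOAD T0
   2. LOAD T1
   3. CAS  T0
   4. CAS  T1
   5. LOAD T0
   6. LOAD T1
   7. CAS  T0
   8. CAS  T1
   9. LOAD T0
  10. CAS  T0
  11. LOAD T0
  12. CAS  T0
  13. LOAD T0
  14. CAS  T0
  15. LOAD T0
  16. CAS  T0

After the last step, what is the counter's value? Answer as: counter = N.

#1 T0 reads 4
#2 T1 reads 4
#3 T0 CAS(4→5) writes; counter now 5
#4 T1 CAS(4→5) fails; counter now 5
#5 T0 reads 5
#6 T1 reads 5
#7 T0 CAS(5→6) writes; counter now 6
#8 T1 CAS(5→6) fails; counter now 6
#9 T0 reads 6
#10 T0 CAS(6→7) writes; counter now 7
#11 T0 reads 7
#12 T0 CAS(7→8) writes; counter now 8
#13 T0 reads 8
#14 T0 CAS(8→9) writes; counter now 9
#15 T0 reads 9
#16 T0 CAS(9→10) writes; counter now 10

counter = 10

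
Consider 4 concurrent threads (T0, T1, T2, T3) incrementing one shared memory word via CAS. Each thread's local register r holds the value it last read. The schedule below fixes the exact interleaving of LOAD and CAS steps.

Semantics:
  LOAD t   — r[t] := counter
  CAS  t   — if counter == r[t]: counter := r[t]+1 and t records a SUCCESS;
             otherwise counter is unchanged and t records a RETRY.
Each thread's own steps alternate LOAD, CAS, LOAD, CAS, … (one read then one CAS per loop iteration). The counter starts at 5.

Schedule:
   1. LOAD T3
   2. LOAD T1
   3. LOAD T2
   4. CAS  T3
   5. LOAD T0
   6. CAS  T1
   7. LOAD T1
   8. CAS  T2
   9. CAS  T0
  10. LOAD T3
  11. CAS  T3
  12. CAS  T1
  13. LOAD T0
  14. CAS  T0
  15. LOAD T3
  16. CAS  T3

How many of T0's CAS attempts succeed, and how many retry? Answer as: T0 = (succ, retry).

   1) LOAD T3:  M=5  r_T3=5
   2) LOAD T1:  M=5  r_T1=5
   3) LOAD T2:  M=5  r_T2=5
   4) CAS  T3:  M=6  r_T3=5 ✓
   5) LOAD T0:  M=6  r_T0=6
   6) CAS  T1:  M=6  r_T1=5 ✗
   7) LOAD T1:  M=6  r_T1=6
   8) CAS  T2:  M=6  r_T2=5 ✗
   9) CAS  T0:  M=7  r_T0=6 ✓
  10) LOAD T3:  M=7  r_T3=7
  11) CAS  T3:  M=8  r_T3=7 ✓
  12) CAS  T1:  M=8  r_T1=6 ✗
  13) LOAD T0:  M=8  r_T0=8
  14) CAS  T0:  M=9  r_T0=8 ✓
  15) LOAD T3:  M=9  r_T3=9
  16) CAS  T3:  M=10  r_T3=9 ✓

T0 = (2, 0)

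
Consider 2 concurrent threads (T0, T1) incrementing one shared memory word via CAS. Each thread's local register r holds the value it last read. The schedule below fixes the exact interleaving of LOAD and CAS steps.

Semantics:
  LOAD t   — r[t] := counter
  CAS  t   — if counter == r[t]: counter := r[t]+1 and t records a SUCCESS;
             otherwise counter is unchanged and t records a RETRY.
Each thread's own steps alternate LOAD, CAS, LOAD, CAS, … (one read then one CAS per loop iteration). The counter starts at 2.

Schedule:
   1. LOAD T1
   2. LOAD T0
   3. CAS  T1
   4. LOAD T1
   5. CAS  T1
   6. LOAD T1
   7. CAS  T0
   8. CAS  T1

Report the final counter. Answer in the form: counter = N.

counter = 5

[1] T1.load  rd  (counter 2, T1.r 2)
[2] T0.load  rd  (counter 2, T0.r 2)
[3] T1.cas  hit  (counter 3, T1.r 2)
[4] T1.load  rd  (counter 3, T1.r 3)
[5] T1.cas  hit  (counter 4, T1.r 3)
[6] T1.load  rd  (counter 4, T1.r 4)
[7] T0.cas  miss  (counter 4, T0.r 2)
[8] T1.cas  hit  (counter 5, T1.r 4)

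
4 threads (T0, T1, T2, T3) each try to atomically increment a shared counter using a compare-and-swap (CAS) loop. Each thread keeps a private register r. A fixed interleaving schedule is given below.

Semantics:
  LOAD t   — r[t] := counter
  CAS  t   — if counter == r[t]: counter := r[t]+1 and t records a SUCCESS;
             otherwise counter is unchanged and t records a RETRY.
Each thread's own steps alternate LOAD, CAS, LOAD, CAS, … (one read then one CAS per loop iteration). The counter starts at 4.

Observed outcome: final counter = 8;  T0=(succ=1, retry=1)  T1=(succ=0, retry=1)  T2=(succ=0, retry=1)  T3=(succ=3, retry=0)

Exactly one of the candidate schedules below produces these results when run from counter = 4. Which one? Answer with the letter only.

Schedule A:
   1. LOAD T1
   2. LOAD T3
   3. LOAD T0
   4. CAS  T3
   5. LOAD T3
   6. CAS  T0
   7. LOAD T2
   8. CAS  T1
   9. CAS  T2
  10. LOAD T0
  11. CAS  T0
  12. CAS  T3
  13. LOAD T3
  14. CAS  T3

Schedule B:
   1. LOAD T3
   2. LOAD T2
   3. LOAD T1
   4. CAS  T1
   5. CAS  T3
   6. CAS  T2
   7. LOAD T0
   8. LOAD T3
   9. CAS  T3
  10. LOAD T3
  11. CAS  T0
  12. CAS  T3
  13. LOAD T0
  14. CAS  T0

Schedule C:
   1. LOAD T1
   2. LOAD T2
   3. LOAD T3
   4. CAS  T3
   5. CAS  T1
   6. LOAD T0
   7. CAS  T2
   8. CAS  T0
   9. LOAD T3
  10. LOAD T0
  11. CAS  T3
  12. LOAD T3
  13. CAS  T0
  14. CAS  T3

Simulating candidate C:
T1 LOAD — after: cnt=4, r=4 — load
T2 LOAD — after: cnt=4, r=4 — load
T3 LOAD — after: cnt=4, r=4 — load
T3 CAS — after: cnt=5, r=4 — ok
T1 CAS — after: cnt=5, r=4 — retry
T0 LOAD — after: cnt=5, r=5 — load
T2 CAS — after: cnt=5, r=4 — retry
T0 CAS — after: cnt=6, r=5 — ok
T3 LOAD — after: cnt=6, r=6 — load
T0 LOAD — after: cnt=6, r=6 — load
T3 CAS — after: cnt=7, r=6 — ok
T3 LOAD — after: cnt=7, r=7 — load
T0 CAS — after: cnt=7, r=6 — retry
T3 CAS — after: cnt=8, r=7 — ok

C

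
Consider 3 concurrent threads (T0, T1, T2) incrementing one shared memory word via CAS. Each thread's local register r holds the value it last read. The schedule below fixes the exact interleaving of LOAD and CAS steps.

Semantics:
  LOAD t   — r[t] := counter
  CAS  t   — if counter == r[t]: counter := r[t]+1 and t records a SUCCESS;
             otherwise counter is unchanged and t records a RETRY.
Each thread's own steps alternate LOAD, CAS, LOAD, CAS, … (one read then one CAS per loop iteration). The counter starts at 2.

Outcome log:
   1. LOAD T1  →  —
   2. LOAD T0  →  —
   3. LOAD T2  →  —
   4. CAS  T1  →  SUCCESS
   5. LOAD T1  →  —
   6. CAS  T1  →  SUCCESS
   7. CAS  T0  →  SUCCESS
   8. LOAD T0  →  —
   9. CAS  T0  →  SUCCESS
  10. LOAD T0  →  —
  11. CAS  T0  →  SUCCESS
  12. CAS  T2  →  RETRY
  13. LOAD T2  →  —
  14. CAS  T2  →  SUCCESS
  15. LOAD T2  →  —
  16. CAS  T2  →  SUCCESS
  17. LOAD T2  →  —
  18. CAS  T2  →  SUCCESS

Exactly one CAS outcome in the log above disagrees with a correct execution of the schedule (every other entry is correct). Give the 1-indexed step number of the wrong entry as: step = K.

Correct run:
T1 LOAD — after: cnt=2, r=2 — load
T0 LOAD — after: cnt=2, r=2 — load
T2 LOAD — after: cnt=2, r=2 — load
T1 CAS — after: cnt=3, r=2 — ok
T1 LOAD — after: cnt=3, r=3 — load
T1 CAS — after: cnt=4, r=3 — ok
T0 CAS — after: cnt=4, r=2 — retry
T0 LOAD — after: cnt=4, r=4 — load
T0 CAS — after: cnt=5, r=4 — ok
T0 LOAD — after: cnt=5, r=5 — load
T0 CAS — after: cnt=6, r=5 — ok
T2 CAS — after: cnt=6, r=2 — retry
T2 LOAD — after: cnt=6, r=6 — load
T2 CAS — after: cnt=7, r=6 — ok
T2 LOAD — after: cnt=7, r=7 — load
T2 CAS — after: cnt=8, r=7 — ok
T2 LOAD — after: cnt=8, r=8 — load
T2 CAS — after: cnt=9, r=8 — ok
Log disagrees first at step 7.

step = 7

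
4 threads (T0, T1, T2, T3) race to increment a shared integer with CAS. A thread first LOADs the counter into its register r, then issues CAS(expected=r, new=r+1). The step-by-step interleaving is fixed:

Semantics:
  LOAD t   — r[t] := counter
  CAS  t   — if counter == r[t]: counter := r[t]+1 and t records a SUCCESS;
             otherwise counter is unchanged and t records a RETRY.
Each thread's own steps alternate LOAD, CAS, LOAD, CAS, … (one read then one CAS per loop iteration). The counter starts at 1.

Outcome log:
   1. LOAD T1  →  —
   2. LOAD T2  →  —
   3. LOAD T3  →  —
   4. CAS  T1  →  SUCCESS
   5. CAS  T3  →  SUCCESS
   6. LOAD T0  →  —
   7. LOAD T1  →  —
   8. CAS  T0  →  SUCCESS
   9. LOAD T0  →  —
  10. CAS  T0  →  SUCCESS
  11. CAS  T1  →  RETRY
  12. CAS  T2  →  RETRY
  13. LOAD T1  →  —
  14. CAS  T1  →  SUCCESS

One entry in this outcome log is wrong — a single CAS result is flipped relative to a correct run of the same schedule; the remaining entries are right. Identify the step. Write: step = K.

Reference trace:
1. LOAD T1 → mem=1 r[T1]=1 [LOAD]
2. LOAD T2 → mem=1 r[T2]=1 [LOAD]
3. LOAD T3 → mem=1 r[T3]=1 [LOAD]
4. CAS T1 → mem=2 r[T1]=1 [OK]
5. CAS T3 → mem=2 r[T3]=1 [RETRY]
6. LOAD T0 → mem=2 r[T0]=2 [LOAD]
7. LOAD T1 → mem=2 r[T1]=2 [LOAD]
8. CAS T0 → mem=3 r[T0]=2 [OK]
9. LOAD T0 → mem=3 r[T0]=3 [LOAD]
10. CAS T0 → mem=4 r[T0]=3 [OK]
11. CAS T1 → mem=4 r[T1]=2 [RETRY]
12. CAS T2 → mem=4 r[T2]=1 [RETRY]
13. LOAD T1 → mem=4 r[T1]=4 [LOAD]
14. CAS T1 → mem=5 r[T1]=4 [OK]
Mismatch at 5.

step = 5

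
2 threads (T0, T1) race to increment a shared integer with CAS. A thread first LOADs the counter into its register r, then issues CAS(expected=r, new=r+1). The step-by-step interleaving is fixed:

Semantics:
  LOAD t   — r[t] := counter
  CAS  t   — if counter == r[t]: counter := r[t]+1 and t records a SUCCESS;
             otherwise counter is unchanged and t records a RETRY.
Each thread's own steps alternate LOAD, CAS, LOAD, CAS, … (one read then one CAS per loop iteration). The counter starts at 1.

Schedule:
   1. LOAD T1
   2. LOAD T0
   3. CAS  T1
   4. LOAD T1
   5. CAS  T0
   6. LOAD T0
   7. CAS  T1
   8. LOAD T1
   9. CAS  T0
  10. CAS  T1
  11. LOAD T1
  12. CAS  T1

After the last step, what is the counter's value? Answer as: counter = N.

counter = 5

1. LOAD T1 → mem=1 r[T1]=1 [LOAD]
2. LOAD T0 → mem=1 r[T0]=1 [LOAD]
3. CAS T1 → mem=2 r[T1]=1 [OK]
4. LOAD T1 → mem=2 r[T1]=2 [LOAD]
5. CAS T0 → mem=2 r[T0]=1 [RETRY]
6. LOAD T0 → mem=2 r[T0]=2 [LOAD]
7. CAS T1 → mem=3 r[T1]=2 [OK]
8. LOAD T1 → mem=3 r[T1]=3 [LOAD]
9. CAS T0 → mem=3 r[T0]=2 [RETRY]
10. CAS T1 → mem=4 r[T1]=3 [OK]
11. LOAD T1 → mem=4 r[T1]=4 [LOAD]
12. CAS T1 → mem=5 r[T1]=4 [OK]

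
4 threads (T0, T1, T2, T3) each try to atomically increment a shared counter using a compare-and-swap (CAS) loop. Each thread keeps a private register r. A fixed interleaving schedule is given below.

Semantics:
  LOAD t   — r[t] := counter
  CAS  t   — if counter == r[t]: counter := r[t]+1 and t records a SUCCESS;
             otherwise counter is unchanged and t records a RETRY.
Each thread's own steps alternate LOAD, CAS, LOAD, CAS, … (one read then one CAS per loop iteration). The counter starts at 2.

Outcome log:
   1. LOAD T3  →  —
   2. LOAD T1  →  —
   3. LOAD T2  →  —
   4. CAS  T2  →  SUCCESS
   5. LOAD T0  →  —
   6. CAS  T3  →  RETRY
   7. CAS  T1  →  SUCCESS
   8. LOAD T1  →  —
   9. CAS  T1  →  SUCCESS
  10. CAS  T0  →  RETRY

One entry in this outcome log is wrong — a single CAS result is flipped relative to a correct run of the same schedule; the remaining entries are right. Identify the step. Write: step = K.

step = 7

Re-executing:
   1) LOAD T3:  M=2  r_T3=2
   2) LOAD T1:  M=2  r_T1=2
   3) LOAD T2:  M=2  r_T2=2
   4) CAS  T2:  M=3  r_T2=2 ✓
   5) LOAD T0:  M=3  r_T0=3
   6) CAS  T3:  M=3  r_T3=2 ✗
   7) CAS  T1:  M=3  r_T1=2 ✗
   8) LOAD T1:  M=3  r_T1=3
   9) CAS  T1:  M=4  r_T1=3 ✓
  10) CAS  T0:  M=4  r_T0=3 ✗
Flip is step 7.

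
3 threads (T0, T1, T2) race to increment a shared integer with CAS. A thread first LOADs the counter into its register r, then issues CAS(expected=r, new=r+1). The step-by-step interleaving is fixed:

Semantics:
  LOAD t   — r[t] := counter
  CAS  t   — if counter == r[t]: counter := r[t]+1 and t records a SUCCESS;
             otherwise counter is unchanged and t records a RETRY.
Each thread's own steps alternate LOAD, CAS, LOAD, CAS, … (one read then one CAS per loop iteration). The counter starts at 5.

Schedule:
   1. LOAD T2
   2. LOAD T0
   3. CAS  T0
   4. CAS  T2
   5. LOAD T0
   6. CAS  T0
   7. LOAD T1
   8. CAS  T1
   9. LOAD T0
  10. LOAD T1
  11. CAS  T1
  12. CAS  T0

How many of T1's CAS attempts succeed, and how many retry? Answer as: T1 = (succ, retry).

T1 = (2, 0)

#1 T2 reads 5
#2 T0 reads 5
#3 T0 CAS(5→6) writes; counter now 6
#4 T2 CAS(5→6) fails; counter now 6
#5 T0 reads 6
#6 T0 CAS(6→7) writes; counter now 7
#7 T1 reads 7
#8 T1 CAS(7→8) writes; counter now 8
#9 T0 reads 8
#10 T1 reads 8
#11 T1 CAS(8→9) writes; counter now 9
#12 T0 CAS(8→9) fails; counter now 9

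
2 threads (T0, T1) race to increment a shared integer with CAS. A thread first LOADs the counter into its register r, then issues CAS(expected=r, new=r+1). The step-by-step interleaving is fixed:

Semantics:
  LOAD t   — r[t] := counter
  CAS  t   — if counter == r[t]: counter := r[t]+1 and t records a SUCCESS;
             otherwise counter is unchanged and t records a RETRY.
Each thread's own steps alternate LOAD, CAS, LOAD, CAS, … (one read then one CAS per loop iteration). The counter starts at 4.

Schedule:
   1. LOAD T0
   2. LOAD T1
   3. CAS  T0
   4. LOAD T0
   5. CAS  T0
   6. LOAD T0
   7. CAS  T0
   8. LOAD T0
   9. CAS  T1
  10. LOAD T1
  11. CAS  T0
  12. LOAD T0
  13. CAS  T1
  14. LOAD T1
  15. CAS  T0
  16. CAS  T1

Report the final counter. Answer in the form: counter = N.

counter = 9

step 1: T0 LOAD ⇒ load; ctr=4 reg=4
step 2: T1 LOAD ⇒ load; ctr=4 reg=4
step 3: T0 CAS ⇒ ok; ctr=5 reg=4
step 4: T0 LOAD ⇒ load; ctr=5 reg=5
step 5: T0 CAS ⇒ ok; ctr=6 reg=5
step 6: T0 LOAD ⇒ load; ctr=6 reg=6
step 7: T0 CAS ⇒ ok; ctr=7 reg=6
step 8: T0 LOAD ⇒ load; ctr=7 reg=7
step 9: T1 CAS ⇒ retry; ctr=7 reg=4
step 10: T1 LOAD ⇒ load; ctr=7 reg=7
step 11: T0 CAS ⇒ ok; ctr=8 reg=7
step 12: T0 LOAD ⇒ load; ctr=8 reg=8
step 13: T1 CAS ⇒ retry; ctr=8 reg=7
step 14: T1 LOAD ⇒ load; ctr=8 reg=8
step 15: T0 CAS ⇒ ok; ctr=9 reg=8
step 16: T1 CAS ⇒ retry; ctr=9 reg=8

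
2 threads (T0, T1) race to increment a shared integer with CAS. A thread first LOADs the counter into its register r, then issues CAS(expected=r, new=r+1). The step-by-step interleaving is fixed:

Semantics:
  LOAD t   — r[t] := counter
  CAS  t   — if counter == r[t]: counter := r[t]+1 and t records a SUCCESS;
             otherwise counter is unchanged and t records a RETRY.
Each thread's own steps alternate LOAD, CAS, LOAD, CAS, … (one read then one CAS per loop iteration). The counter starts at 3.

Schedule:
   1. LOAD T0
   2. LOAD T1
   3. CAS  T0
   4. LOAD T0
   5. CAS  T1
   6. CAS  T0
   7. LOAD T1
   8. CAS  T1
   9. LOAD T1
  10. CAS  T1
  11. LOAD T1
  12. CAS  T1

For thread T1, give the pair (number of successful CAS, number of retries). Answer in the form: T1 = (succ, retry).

   1) LOAD T0:  M=3  r_T0=3
   2) LOAD T1:  M=3  r_T1=3
   3) CAS  T0:  M=4  r_T0=3 ✓
   4) LOAD T0:  M=4  r_T0=4
   5) CAS  T1:  M=4  r_T1=3 ✗
   6) CAS  T0:  M=5  r_T0=4 ✓
   7) LOAD T1:  M=5  r_T1=5
   8) CAS  T1:  M=6  r_T1=5 ✓
   9) LOAD T1:  M=6  r_T1=6
  10) CAS  T1:  M=7  r_T1=6 ✓
  11) LOAD T1:  M=7  r_T1=7
  12) CAS  T1:  M=8  r_T1=7 ✓

T1 = (3, 1)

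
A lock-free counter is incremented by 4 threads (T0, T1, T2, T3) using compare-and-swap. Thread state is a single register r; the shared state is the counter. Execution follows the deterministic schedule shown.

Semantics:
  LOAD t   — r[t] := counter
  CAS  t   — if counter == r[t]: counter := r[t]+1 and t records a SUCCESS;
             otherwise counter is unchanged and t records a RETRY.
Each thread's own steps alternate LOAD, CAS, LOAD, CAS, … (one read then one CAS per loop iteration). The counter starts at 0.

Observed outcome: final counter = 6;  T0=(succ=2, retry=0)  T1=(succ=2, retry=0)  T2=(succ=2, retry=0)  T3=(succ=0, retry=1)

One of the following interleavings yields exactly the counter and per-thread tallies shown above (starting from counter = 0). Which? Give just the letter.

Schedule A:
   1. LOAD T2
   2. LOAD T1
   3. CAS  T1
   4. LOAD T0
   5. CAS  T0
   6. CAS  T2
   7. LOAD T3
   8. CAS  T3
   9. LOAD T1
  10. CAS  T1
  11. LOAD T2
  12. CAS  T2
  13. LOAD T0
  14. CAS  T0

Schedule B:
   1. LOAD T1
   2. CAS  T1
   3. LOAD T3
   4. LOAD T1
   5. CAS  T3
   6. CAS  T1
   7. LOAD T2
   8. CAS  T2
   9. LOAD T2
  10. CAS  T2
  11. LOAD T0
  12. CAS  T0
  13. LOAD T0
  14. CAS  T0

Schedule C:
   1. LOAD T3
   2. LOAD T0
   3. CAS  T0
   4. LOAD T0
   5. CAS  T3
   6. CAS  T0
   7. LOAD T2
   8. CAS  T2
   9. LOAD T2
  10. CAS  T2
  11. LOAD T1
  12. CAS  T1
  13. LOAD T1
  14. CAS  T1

C

Simulating candidate C:
   1) LOAD T3:  M=0  r_T3=0
   2) LOAD T0:  M=0  r_T0=0
   3) CAS  T0:  M=1  r_T0=0 ✓
   4) LOAD T0:  M=1  r_T0=1
   5) CAS  T3:  M=1  r_T3=0 ✗
   6) CAS  T0:  M=2  r_T0=1 ✓
   7) LOAD T2:  M=2  r_T2=2
   8) CAS  T2:  M=3  r_T2=2 ✓
   9) LOAD T2:  M=3  r_T2=3
  10) CAS  T2:  M=4  r_T2=3 ✓
  11) LOAD T1:  M=4  r_T1=4
  12) CAS  T1:  M=5  r_T1=4 ✓
  13) LOAD T1:  M=5  r_T1=5
  14) CAS  T1:  M=6  r_T1=5 ✓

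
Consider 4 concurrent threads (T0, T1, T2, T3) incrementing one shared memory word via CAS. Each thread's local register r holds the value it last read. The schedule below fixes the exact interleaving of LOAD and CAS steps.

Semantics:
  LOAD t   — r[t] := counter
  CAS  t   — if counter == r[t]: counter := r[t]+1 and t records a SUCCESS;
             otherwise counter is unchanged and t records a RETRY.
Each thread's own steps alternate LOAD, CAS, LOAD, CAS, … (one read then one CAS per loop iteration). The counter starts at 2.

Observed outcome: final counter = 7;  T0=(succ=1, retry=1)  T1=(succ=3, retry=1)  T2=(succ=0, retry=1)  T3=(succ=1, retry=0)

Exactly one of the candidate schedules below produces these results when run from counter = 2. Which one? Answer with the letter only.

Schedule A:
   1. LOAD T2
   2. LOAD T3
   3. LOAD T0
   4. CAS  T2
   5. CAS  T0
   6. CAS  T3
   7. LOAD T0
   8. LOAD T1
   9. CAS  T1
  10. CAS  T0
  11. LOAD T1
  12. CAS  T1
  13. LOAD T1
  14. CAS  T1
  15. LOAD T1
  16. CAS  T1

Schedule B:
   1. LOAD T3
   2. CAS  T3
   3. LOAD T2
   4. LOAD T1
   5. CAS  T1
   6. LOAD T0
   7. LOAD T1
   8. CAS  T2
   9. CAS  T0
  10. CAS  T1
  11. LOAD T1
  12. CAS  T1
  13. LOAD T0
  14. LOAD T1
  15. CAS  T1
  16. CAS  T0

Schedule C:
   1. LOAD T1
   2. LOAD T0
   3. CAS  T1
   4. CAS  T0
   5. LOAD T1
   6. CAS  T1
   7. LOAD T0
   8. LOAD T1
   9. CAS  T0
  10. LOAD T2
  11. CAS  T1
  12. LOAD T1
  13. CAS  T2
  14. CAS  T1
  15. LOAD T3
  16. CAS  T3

B

Run B:
   1) LOAD T3:  M=2  r_T3=2
   2) CAS  T3:  M=3  r_T3=2 ✓
   3) LOAD T2:  M=3  r_T2=3
   4) LOAD T1:  M=3  r_T1=3
   5) CAS  T1:  M=4  r_T1=3 ✓
   6) LOAD T0:  M=4  r_T0=4
   7) LOAD T1:  M=4  r_T1=4
   8) CAS  T2:  M=4  r_T2=3 ✗
   9) CAS  T0:  M=5  r_T0=4 ✓
  10) CAS  T1:  M=5  r_T1=4 ✗
  11) LOAD T1:  M=5  r_T1=5
  12) CAS  T1:  M=6  r_T1=5 ✓
  13) LOAD T0:  M=6  r_T0=6
  14) LOAD T1:  M=6  r_T1=6
  15) CAS  T1:  M=7  r_T1=6 ✓
  16) CAS  T0:  M=7  r_T0=6 ✗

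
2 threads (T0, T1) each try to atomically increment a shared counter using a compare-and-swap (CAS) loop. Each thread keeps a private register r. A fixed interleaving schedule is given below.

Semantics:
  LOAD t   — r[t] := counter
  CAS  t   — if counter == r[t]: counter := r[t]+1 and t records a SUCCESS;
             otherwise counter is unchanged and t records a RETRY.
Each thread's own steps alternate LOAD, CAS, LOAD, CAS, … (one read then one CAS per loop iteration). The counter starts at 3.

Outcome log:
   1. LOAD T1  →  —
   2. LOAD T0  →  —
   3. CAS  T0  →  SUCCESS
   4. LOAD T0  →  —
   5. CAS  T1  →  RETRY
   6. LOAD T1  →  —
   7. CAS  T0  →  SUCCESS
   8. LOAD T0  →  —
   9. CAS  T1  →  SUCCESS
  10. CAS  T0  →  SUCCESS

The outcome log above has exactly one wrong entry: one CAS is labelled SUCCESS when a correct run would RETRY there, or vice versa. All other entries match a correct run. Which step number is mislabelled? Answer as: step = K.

Reference trace:
1. LOAD T1 → mem=3 r[T1]=3 [LOAD]
2. LOAD T0 → mem=3 r[T0]=3 [LOAD]
3. CAS T0 → mem=4 r[T0]=3 [OK]
4. LOAD T0 → mem=4 r[T0]=4 [LOAD]
5. CAS T1 → mem=4 r[T1]=3 [RETRY]
6. LOAD T1 → mem=4 r[T1]=4 [LOAD]
7. CAS T0 → mem=5 r[T0]=4 [OK]
8. LOAD T0 → mem=5 r[T0]=5 [LOAD]
9. CAS T1 → mem=5 r[T1]=4 [RETRY]
10. CAS T0 → mem=6 r[T0]=5 [OK]
Flip is step 9.

step = 9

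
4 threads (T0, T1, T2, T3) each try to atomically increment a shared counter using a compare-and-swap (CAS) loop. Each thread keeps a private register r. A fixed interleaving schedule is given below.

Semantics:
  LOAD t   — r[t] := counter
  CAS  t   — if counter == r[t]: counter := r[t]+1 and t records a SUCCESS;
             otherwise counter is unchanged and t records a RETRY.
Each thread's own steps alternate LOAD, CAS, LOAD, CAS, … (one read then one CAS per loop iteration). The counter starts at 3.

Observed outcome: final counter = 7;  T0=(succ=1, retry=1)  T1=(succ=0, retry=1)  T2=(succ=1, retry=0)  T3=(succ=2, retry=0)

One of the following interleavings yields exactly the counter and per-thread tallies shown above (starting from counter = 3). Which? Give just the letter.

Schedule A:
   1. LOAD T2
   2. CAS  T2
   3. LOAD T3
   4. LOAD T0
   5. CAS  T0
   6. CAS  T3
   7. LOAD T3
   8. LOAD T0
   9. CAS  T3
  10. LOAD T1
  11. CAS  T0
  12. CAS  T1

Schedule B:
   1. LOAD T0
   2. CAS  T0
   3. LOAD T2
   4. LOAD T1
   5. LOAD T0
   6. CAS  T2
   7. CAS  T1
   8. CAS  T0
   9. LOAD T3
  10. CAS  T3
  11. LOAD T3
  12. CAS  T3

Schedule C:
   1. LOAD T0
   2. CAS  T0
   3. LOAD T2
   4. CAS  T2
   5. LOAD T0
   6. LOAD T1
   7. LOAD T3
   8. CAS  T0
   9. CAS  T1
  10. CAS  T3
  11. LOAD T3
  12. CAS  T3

Simulating candidate B:
T0 LOAD — after: cnt=3, r=3 — load
T0 CAS — after: cnt=4, r=3 — ok
T2 LOAD — after: cnt=4, r=4 — load
T1 LOAD — after: cnt=4, r=4 — load
T0 LOAD — after: cnt=4, r=4 — load
T2 CAS — after: cnt=5, r=4 — ok
T1 CAS — after: cnt=5, r=4 — retry
T0 CAS — after: cnt=5, r=4 — retry
T3 LOAD — after: cnt=5, r=5 — load
T3 CAS — after: cnt=6, r=5 — ok
T3 LOAD — after: cnt=6, r=6 — load
T3 CAS — after: cnt=7, r=6 — ok

B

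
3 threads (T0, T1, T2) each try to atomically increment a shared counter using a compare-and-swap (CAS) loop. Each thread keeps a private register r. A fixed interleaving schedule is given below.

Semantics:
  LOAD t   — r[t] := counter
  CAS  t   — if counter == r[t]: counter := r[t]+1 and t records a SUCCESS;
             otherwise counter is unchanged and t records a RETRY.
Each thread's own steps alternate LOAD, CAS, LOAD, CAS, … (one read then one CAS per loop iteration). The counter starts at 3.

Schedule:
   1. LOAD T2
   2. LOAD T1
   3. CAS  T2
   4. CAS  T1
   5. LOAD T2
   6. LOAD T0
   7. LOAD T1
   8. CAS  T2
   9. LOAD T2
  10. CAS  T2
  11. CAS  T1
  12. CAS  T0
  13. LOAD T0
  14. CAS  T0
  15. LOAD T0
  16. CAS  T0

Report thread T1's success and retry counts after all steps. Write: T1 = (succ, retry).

#1 T2 reads 3
#2 T1 reads 3
#3 T2 CAS(3→4) writes; counter now 4
#4 T1 CAS(3→4) fails; counter now 4
#5 T2 reads 4
#6 T0 reads 4
#7 T1 reads 4
#8 T2 CAS(4→5) writes; counter now 5
#9 T2 reads 5
#10 T2 CAS(5→6) writes; counter now 6
#11 T1 CAS(4→5) fails; counter now 6
#12 T0 CAS(4→5) fails; counter now 6
#13 T0 reads 6
#14 T0 CAS(6→7) writes; counter now 7
#15 T0 reads 7
#16 T0 CAS(7→8) writes; counter now 8

T1 = (0, 2)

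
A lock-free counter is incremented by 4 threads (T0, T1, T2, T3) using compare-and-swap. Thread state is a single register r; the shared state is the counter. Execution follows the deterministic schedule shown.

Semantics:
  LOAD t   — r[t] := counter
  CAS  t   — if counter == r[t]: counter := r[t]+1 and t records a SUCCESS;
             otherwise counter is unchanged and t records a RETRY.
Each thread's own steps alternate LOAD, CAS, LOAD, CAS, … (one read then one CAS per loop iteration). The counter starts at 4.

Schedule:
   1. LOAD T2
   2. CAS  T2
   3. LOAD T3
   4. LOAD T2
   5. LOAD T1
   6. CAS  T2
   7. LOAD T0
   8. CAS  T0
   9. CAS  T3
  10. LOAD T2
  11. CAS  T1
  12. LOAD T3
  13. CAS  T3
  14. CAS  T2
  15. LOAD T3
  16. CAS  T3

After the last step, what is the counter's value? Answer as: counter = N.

counter = 9

step 1: T2 LOAD ⇒ load; ctr=4 reg=4
step 2: T2 CAS ⇒ ok; ctr=5 reg=4
step 3: T3 LOAD ⇒ load; ctr=5 reg=5
step 4: T2 LOAD ⇒ load; ctr=5 reg=5
step 5: T1 LOAD ⇒ load; ctr=5 reg=5
step 6: T2 CAS ⇒ ok; ctr=6 reg=5
step 7: T0 LOAD ⇒ load; ctr=6 reg=6
step 8: T0 CAS ⇒ ok; ctr=7 reg=6
step 9: T3 CAS ⇒ retry; ctr=7 reg=5
step 10: T2 LOAD ⇒ load; ctr=7 reg=7
step 11: T1 CAS ⇒ retry; ctr=7 reg=5
step 12: T3 LOAD ⇒ load; ctr=7 reg=7
step 13: T3 CAS ⇒ ok; ctr=8 reg=7
step 14: T2 CAS ⇒ retry; ctr=8 reg=7
step 15: T3 LOAD ⇒ load; ctr=8 reg=8
step 16: T3 CAS ⇒ ok; ctr=9 reg=8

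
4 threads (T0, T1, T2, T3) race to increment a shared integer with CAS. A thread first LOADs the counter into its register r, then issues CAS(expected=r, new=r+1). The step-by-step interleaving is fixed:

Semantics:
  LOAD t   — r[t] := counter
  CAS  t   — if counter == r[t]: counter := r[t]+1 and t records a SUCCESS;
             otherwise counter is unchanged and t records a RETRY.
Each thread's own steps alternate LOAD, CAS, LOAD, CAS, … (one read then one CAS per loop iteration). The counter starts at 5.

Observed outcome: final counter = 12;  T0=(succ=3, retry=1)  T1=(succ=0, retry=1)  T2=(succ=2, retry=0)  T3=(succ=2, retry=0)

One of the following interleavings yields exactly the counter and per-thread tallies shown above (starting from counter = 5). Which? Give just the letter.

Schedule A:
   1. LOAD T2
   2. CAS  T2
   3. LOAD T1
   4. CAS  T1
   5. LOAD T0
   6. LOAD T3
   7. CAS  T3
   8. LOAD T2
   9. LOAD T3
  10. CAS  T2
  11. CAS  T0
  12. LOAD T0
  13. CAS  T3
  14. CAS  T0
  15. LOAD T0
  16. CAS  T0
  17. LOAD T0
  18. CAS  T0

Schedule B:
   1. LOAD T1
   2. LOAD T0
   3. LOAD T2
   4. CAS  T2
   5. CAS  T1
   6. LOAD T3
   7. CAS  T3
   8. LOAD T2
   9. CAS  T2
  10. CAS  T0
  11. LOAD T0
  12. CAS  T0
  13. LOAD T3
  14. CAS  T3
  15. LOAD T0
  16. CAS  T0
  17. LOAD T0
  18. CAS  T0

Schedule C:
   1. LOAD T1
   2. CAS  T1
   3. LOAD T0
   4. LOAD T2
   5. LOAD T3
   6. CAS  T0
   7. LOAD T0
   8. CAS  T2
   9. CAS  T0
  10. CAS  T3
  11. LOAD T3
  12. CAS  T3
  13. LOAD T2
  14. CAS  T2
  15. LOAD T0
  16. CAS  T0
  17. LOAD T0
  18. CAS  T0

Run B:
1. LOAD T1 → mem=5 r[T1]=5 [LOAD]
2. LOAD T0 → mem=5 r[T0]=5 [LOAD]
3. LOAD T2 → mem=5 r[T2]=5 [LOAD]
4. CAS T2 → mem=6 r[T2]=5 [OK]
5. CAS T1 → mem=6 r[T1]=5 [RETRY]
6. LOAD T3 → mem=6 r[T3]=6 [LOAD]
7. CAS T3 → mem=7 r[T3]=6 [OK]
8. LOAD T2 → mem=7 r[T2]=7 [LOAD]
9. CAS T2 → mem=8 r[T2]=7 [OK]
10. CAS T0 → mem=8 r[T0]=5 [RETRY]
11. LOAD T0 → mem=8 r[T0]=8 [LOAD]
12. CAS T0 → mem=9 r[T0]=8 [OK]
13. LOAD T3 → mem=9 r[T3]=9 [LOAD]
14. CAS T3 → mem=10 r[T3]=9 [OK]
15. LOAD T0 → mem=10 r[T0]=10 [LOAD]
16. CAS T0 → mem=11 r[T0]=10 [OK]
17. LOAD T0 → mem=11 r[T0]=11 [LOAD]
18. CAS T0 → mem=12 r[T0]=11 [OK]

B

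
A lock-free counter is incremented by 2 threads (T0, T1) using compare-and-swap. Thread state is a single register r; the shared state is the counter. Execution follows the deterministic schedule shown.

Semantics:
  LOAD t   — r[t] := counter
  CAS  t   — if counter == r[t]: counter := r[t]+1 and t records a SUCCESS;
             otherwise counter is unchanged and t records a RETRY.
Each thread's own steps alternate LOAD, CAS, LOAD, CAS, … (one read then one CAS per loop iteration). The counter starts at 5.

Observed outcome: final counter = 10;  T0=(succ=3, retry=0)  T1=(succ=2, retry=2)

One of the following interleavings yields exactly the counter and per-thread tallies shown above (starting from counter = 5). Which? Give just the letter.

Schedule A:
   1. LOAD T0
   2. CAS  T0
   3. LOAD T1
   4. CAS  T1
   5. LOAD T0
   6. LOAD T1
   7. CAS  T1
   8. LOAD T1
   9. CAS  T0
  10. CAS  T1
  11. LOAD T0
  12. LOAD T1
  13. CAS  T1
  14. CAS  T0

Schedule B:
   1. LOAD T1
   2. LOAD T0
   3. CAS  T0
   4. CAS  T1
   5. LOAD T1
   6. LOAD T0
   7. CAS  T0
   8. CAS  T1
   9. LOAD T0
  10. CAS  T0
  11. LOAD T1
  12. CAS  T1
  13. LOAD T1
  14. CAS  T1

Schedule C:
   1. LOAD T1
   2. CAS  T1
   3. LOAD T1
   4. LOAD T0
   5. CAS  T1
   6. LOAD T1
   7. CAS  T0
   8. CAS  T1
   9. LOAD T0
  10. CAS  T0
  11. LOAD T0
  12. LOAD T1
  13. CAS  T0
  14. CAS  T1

Run B:
step 1: T1 LOAD ⇒ load; ctr=5 reg=5
step 2: T0 LOAD ⇒ load; ctr=5 reg=5
step 3: T0 CAS ⇒ ok; ctr=6 reg=5
step 4: T1 CAS ⇒ retry; ctr=6 reg=5
step 5: T1 LOAD ⇒ load; ctr=6 reg=6
step 6: T0 LOAD ⇒ load; ctr=6 reg=6
step 7: T0 CAS ⇒ ok; ctr=7 reg=6
step 8: T1 CAS ⇒ retry; ctr=7 reg=6
step 9: T0 LOAD ⇒ load; ctr=7 reg=7
step 10: T0 CAS ⇒ ok; ctr=8 reg=7
step 11: T1 LOAD ⇒ load; ctr=8 reg=8
step 12: T1 CAS ⇒ ok; ctr=9 reg=8
step 13: T1 LOAD ⇒ load; ctr=9 reg=9
step 14: T1 CAS ⇒ ok; ctr=10 reg=9

B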